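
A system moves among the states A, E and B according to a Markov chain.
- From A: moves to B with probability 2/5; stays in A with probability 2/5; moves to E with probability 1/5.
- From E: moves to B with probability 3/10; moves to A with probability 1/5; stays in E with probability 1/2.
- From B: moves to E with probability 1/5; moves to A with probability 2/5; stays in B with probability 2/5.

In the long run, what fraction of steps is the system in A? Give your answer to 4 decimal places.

0.3429

Let the stationary distribution be π with π = πP and π_1 + π_2 + π_3 = 1.
π_1 = 0.4·π_1 + 0.2·π_2 + 0.4·π_3
π_2 = 0.2·π_1 + 0.5·π_2 + 0.2·π_3
Solving with the normalization constraint gives π = (0.3429, 0.2857, 0.3714).
So the stationary probability of A is 0.3429.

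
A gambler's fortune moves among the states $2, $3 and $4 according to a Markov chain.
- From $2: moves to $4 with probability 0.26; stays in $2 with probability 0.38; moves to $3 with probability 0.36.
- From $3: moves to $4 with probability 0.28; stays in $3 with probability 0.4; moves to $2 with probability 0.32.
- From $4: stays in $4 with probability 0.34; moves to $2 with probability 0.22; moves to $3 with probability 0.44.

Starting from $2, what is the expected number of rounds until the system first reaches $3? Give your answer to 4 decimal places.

Let t(s) be the expected number of rounds to first reach $3 from state s, with t($3) = 0. Conditioning on the first round:
t($2) = 1 + 0.38·t($2) + 0.26·t($4)
t($4) = 1 + 0.22·t($2) + 0.34·t($4)
Solving: t($2) = 2.6136, t($4) = 2.3864.
Expected rounds from $2 to $3: 2.6136.

2.6136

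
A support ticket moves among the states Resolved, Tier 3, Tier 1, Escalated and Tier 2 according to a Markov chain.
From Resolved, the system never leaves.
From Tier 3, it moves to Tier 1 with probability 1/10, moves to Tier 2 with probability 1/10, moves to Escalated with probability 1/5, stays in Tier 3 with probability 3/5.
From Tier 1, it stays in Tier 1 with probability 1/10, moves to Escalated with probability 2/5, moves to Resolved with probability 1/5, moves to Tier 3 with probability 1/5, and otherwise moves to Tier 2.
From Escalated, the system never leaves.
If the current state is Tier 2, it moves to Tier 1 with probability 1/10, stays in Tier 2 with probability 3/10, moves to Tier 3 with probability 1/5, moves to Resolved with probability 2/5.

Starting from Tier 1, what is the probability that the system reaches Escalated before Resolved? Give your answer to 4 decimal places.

Let h(s) be the probability of absorption at Escalated starting from transient state s. Then h(Escalated) = 1 and h(Resolved) = 0. By first-step analysis:
h(Tier 3) = 0.6·h(Tier 3) + 0.1·h(Tier 1) + 0.2·1 + 0.1·h(Tier 2)
h(Tier 1) = 0.2·0 + 0.2·h(Tier 3) + 0.1·h(Tier 1) + 0.4·1 + 0.1·h(Tier 2)
h(Tier 2) = 0.4·0 + 0.2·h(Tier 3) + 0.1·h(Tier 1) + 0.3·h(Tier 2)
Solving: h(Tier 3) = 0.7358, h(Tier 1) = 0.6415, h(Tier 2) = 0.3019.
Starting from Tier 1, the probability is 0.6415.

0.6415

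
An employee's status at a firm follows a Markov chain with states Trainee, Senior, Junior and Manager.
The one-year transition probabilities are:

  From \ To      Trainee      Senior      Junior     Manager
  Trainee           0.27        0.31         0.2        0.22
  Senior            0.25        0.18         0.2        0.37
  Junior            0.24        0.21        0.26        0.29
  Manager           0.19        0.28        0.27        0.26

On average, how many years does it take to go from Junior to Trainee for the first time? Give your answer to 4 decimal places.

4.3996

Let t(s) be the expected number of years to first reach Trainee from state s, with t(Trainee) = 0. Conditioning on the first year:
t(Senior) = 1 + 0.18·t(Senior) + 0.2·t(Junior) + 0.37·t(Manager)
t(Junior) = 1 + 0.21·t(Senior) + 0.26·t(Junior) + 0.29·t(Manager)
t(Manager) = 1 + 0.28·t(Senior) + 0.27·t(Junior) + 0.26·t(Manager)
Solving: t(Senior) = 4.3733, t(Junior) = 4.3996, t(Manager) = 4.6114.
Expected years from Junior to Trainee: 4.3996.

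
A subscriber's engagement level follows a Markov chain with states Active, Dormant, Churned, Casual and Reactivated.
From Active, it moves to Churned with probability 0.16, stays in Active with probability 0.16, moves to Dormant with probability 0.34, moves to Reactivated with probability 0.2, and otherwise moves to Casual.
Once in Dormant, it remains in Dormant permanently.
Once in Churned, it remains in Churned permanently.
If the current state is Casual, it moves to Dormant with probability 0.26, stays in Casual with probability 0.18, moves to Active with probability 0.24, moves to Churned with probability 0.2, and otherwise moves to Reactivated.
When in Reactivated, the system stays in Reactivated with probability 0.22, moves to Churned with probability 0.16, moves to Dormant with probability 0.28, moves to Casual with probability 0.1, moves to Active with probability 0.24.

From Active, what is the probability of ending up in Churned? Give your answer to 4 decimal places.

Let h(s) be the probability of absorption at Churned starting from transient state s. Then h(Churned) = 1 and h(Dormant) = 0. By first-step analysis:
h(Active) = 0.16·h(Active) + 0.34·0 + 0.16·1 + 0.14·h(Casual) + 0.2·h(Reactivated)
h(Casual) = 0.24·h(Active) + 0.26·0 + 0.2·1 + 0.18·h(Casual) + 0.12·h(Reactivated)
h(Reactivated) = 0.24·h(Active) + 0.28·0 + 0.16·1 + 0.1·h(Casual) + 0.22·h(Reactivated)
Solving: h(Active) = 0.3427, h(Casual) = 0.3971, h(Reactivated) = 0.3615.
Starting from Active, the probability is 0.3427.

0.3427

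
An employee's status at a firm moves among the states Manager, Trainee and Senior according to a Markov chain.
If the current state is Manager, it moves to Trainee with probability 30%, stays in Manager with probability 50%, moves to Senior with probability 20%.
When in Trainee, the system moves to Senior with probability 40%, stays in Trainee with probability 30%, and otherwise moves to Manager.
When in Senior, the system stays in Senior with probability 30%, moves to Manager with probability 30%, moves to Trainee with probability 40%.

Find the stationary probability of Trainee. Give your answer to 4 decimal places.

Let the stationary distribution be π with π = πP and π_1 + π_2 + π_3 = 1.
π_1 = 0.5·π_1 + 0.3·π_2 + 0.3·π_3
π_2 = 0.3·π_1 + 0.3·π_2 + 0.4·π_3
Solving with the normalization constraint gives π = (0.3750, 0.3295, 0.2955).
So the stationary probability of Trainee is 0.3295.

0.3295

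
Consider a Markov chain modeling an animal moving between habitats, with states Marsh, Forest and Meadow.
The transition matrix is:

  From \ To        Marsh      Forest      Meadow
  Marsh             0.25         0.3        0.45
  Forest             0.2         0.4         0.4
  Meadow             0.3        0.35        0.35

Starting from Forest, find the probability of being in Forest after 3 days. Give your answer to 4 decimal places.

Propagate the distribution vector 3 days from Forest.
After 0 days: (0.0000, 1.0000, 0.0000)
After 1 day: (0.2000, 0.4000, 0.4000)
After 2 days: (0.2500, 0.3600, 0.3900)
After 3 days: (0.2515, 0.3555, 0.3930)
P(in Forest after 3 days) = 0.3555

0.3555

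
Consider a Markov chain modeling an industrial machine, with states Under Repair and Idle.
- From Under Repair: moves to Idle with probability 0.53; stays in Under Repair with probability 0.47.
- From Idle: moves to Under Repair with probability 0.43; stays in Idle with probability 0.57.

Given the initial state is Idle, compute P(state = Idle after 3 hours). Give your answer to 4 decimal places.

0.5521

Propagate the distribution vector 3 hours from Idle.
After 0 hours: (0.0000, 1.0000)
After 1 hour: (0.4300, 0.5700)
After 2 hours: (0.4472, 0.5528)
After 3 hours: (0.4479, 0.5521)
P(in Idle after 3 hours) = 0.5521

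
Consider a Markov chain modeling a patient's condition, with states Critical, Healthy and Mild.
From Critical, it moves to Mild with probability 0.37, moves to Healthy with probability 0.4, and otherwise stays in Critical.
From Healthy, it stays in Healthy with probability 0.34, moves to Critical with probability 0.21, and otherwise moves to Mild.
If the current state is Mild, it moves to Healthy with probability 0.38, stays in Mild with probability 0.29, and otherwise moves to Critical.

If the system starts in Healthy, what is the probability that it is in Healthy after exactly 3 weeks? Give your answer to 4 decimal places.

0.3705

Propagate the distribution vector 3 weeks from Healthy.
After 0 weeks: (0.0000, 1.0000, 0.0000)
After 1 week: (0.2100, 0.3400, 0.4500)
After 2 weeks: (0.2682, 0.3706, 0.3612)
After 3 weeks: (0.2587, 0.3705, 0.3708)
P(in Healthy after 3 weeks) = 0.3705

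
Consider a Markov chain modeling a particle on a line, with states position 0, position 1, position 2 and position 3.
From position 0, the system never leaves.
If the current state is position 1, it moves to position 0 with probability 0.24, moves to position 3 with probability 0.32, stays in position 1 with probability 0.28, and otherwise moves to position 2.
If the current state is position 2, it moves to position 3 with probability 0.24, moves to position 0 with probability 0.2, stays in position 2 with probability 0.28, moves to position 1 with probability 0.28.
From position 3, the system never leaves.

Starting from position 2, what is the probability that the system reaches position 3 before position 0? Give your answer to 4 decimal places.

Let h(s) be the probability of absorption at position 3 starting from transient state s. Then h(position 3) = 1 and h(position 0) = 0. By first-step analysis:
h(position 1) = 0.24·0 + 0.28·h(position 1) + 0.16·h(position 2) + 0.32·1
h(position 2) = 0.2·0 + 0.28·h(position 1) + 0.28·h(position 2) + 0.24·1
Solving: h(position 1) = 0.5676, h(position 2) = 0.5541.
Starting from position 2, the probability is 0.5541.

0.5541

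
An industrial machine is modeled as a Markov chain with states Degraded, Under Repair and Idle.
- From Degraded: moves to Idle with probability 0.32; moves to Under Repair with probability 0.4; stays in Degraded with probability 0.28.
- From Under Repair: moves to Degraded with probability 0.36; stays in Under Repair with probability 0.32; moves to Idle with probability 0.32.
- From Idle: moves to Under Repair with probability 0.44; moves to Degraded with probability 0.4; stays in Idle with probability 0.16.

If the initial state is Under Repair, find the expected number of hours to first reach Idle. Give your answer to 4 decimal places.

3.1250

Let t(s) be the expected number of hours to first reach Idle from state s, with t(Idle) = 0. Conditioning on the first hour:
t(Degraded) = 1 + 0.28·t(Degraded) + 0.4·t(Under Repair)
t(Under Repair) = 1 + 0.36·t(Degraded) + 0.32·t(Under Repair)
Solving: t(Degraded) = 3.1250, t(Under Repair) = 3.1250.
Expected hours from Under Repair to Idle: 3.1250.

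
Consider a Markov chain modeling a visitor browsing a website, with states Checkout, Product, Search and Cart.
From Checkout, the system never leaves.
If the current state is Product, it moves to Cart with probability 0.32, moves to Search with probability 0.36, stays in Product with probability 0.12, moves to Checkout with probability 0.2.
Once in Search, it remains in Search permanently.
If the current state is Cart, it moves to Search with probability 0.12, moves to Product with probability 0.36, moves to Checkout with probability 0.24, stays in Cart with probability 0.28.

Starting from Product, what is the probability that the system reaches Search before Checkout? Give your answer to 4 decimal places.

0.5741

Let h(s) be the probability of absorption at Search starting from transient state s. Then h(Search) = 1 and h(Checkout) = 0. By first-step analysis:
h(Product) = 0.2·0 + 0.12·h(Product) + 0.36·1 + 0.32·h(Cart)
h(Cart) = 0.24·0 + 0.36·h(Product) + 0.12·1 + 0.28·h(Cart)
Solving: h(Product) = 0.5741, h(Cart) = 0.4537.
Starting from Product, the probability is 0.5741.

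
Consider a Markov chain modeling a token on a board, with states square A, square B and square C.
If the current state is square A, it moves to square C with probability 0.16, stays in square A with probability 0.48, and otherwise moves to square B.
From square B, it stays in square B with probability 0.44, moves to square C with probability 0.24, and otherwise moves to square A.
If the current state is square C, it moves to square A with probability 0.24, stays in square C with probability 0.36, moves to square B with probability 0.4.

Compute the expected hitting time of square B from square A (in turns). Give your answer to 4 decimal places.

Let t(s) be the expected number of turns to first reach square B from state s, with t(square B) = 0. Conditioning on the first turn:
t(square A) = 1 + 0.48·t(square A) + 0.16·t(square C)
t(square C) = 1 + 0.24·t(square A) + 0.36·t(square C)
Solving: t(square A) = 2.7174, t(square C) = 2.5815.
Expected turns from square A to square B: 2.7174.

2.7174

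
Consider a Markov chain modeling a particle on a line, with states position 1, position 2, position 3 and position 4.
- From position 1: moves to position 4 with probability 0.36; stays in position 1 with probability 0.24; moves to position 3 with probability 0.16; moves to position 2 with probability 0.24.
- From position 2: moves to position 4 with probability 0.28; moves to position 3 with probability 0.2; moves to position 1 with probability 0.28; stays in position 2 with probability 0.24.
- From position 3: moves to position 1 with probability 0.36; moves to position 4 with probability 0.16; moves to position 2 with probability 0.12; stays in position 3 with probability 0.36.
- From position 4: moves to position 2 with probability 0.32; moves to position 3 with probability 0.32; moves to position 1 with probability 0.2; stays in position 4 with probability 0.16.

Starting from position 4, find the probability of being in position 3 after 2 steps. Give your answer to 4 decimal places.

0.2624

Propagate the distribution vector 2 steps from position 4.
After 0 steps: (0.0000, 0.0000, 0.0000, 1.0000)
After 1 step: (0.2000, 0.3200, 0.3200, 0.1600)
After 2 steps: (0.2848, 0.2144, 0.2624, 0.2384)
P(in position 3 after 2 steps) = 0.2624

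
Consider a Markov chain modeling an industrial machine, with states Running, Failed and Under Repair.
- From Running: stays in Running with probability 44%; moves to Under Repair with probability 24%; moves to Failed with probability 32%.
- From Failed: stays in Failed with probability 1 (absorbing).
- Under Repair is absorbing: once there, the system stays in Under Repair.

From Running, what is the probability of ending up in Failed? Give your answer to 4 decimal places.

0.5714

Let h(s) be the probability of absorption at Failed starting from transient state s. Then h(Failed) = 1 and h(Under Repair) = 0. By first-step analysis:
h(Running) = 0.44·h(Running) + 0.32·1 + 0.24·0
Solving: h(Running) = 0.5714.
Starting from Running, the probability is 0.5714.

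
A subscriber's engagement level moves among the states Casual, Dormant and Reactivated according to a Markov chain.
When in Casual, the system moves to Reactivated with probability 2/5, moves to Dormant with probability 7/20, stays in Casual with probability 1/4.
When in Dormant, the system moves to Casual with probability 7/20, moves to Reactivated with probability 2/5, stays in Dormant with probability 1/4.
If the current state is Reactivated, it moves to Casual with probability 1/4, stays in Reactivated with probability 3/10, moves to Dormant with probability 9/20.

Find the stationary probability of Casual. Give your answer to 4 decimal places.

0.2851

Let the stationary distribution be π with π = πP and π_1 + π_2 + π_3 = 1.
π_1 = 0.25·π_1 + 0.35·π_2 + 0.25·π_3
π_2 = 0.35·π_1 + 0.25·π_2 + 0.45·π_3
Solving with the normalization constraint gives π = (0.2851, 0.3512, 0.3636).
So the stationary probability of Casual is 0.2851.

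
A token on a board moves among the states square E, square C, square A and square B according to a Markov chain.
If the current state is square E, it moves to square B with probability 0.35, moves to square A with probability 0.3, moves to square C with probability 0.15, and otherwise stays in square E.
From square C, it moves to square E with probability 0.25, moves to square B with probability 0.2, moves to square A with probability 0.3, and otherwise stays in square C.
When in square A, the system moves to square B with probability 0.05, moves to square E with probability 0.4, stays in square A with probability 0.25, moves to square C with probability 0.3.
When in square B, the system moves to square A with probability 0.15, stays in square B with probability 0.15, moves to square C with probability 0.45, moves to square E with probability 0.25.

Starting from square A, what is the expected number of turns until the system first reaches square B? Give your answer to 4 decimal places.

5.6410

Let t(s) be the expected number of turns to first reach square B from state s, with t(square B) = 0. Conditioning on the first turn:
t(square E) = 1 + 0.2·t(square E) + 0.15·t(square C) + 0.3·t(square A)
t(square C) = 1 + 0.25·t(square E) + 0.25·t(square C) + 0.3·t(square A)
t(square A) = 1 + 0.4·t(square E) + 0.3·t(square C) + 0.25·t(square A)
Solving: t(square E) = 4.3077, t(square C) = 5.0256, t(square A) = 5.6410.
Expected turns from square A to square B: 5.6410.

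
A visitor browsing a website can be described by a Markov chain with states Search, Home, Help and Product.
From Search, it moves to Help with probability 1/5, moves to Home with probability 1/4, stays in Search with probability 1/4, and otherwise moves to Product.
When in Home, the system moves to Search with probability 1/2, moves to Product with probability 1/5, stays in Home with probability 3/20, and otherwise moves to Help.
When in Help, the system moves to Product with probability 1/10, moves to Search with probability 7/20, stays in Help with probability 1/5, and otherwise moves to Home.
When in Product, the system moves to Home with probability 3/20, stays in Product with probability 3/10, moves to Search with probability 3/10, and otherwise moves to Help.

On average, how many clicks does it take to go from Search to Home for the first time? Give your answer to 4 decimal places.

Let t(s) be the expected number of clicks to first reach Home from state s, with t(Home) = 0. Conditioning on the first click:
t(Search) = 1 + 0.25·t(Search) + 0.2·t(Help) + 0.3·t(Product)
t(Help) = 1 + 0.35·t(Search) + 0.2·t(Help) + 0.1·t(Product)
t(Product) = 1 + 0.3·t(Search) + 0.25·t(Help) + 0.3·t(Product)
Solving: t(Search) = 4.0726, t(Help) = 3.5887, t(Product) = 4.4556.
Expected clicks from Search to Home: 4.0726.

4.0726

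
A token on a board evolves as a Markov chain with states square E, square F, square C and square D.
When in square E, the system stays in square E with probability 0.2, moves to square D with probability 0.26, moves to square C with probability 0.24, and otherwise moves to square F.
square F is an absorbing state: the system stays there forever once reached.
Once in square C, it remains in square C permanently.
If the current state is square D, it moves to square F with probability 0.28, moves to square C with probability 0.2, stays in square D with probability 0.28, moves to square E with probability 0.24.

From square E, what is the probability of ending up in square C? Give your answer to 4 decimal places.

Let h(s) be the probability of absorption at square C starting from transient state s. Then h(square C) = 1 and h(square F) = 0. By first-step analysis:
h(square E) = 0.2·h(square E) + 0.3·0 + 0.24·1 + 0.26·h(square D)
h(square D) = 0.24·h(square E) + 0.28·0 + 0.2·1 + 0.28·h(square D)
Solving: h(square E) = 0.4377, h(square D) = 0.4237.
Starting from square E, the probability is 0.4377.

0.4377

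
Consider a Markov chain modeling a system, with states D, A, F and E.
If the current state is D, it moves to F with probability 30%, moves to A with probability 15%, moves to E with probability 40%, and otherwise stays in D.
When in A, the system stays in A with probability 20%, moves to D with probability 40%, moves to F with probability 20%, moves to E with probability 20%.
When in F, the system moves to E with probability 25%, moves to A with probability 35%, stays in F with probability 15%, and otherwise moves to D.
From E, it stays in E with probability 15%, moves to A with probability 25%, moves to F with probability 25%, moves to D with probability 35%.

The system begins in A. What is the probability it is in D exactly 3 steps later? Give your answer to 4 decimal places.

0.2850

Propagate the distribution vector 3 steps from A.
After 0 steps: (0.0000, 1.0000, 0.0000, 0.0000)
After 1 step: (0.4000, 0.2000, 0.2000, 0.2000)
After 2 steps: (0.2600, 0.2200, 0.2400, 0.2800)
After 3 steps: (0.2850, 0.2370, 0.2280, 0.2500)
P(in D after 3 steps) = 0.2850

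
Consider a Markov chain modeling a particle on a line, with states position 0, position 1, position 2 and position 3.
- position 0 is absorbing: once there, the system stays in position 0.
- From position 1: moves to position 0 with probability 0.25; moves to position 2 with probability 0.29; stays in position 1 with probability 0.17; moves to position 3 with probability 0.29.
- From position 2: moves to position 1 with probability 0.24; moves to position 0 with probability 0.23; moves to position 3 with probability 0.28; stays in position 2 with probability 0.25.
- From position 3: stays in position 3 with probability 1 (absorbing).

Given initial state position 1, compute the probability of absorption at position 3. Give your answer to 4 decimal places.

Let h(s) be the probability of absorption at position 3 starting from transient state s. Then h(position 3) = 1 and h(position 0) = 0. By first-step analysis:
h(position 1) = 0.25·0 + 0.17·h(position 1) + 0.29·h(position 2) + 0.29·1
h(position 2) = 0.23·0 + 0.24·h(position 1) + 0.25·h(position 2) + 0.28·1
Solving: h(position 1) = 0.5402, h(position 2) = 0.5462.
Starting from position 1, the probability is 0.5402.

0.5402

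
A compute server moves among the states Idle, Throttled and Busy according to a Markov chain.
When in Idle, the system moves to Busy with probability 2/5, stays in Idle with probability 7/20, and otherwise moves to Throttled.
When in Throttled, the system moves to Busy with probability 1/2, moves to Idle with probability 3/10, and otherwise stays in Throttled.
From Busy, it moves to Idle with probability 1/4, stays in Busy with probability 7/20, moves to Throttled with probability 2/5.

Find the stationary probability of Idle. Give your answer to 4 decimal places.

Let the stationary distribution be π with π = πP and π_1 + π_2 + π_3 = 1.
π_1 = 0.35·π_1 + 0.3·π_2 + 0.25·π_3
π_2 = 0.25·π_1 + 0.2·π_2 + 0.4·π_3
Solving with the normalization constraint gives π = (0.2943, 0.2966, 0.4092).
So the stationary probability of Idle is 0.2943.

0.2943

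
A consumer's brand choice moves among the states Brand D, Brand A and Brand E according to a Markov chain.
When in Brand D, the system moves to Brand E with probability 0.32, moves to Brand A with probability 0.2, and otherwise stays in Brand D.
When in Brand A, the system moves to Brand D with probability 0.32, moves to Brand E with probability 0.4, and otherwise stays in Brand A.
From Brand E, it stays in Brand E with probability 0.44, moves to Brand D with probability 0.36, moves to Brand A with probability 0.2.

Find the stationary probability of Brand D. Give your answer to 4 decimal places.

0.3992

Let the stationary distribution be π with π = πP and π_1 + π_2 + π_3 = 1.
π_1 = 0.48·π_1 + 0.32·π_2 + 0.36·π_3
π_2 = 0.2·π_1 + 0.28·π_2 + 0.2·π_3
Solving with the normalization constraint gives π = (0.3992, 0.2174, 0.3834).
So the stationary probability of Brand D is 0.3992.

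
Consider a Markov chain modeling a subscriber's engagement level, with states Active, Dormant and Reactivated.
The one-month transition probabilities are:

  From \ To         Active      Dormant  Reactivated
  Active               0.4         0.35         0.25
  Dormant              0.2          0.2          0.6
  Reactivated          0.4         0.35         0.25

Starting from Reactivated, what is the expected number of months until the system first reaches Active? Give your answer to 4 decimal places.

Let t(s) be the expected number of months to first reach Active from state s, with t(Active) = 0. Conditioning on the first month:
t(Dormant) = 1 + 0.2·t(Dormant) + 0.6·t(Reactivated)
t(Reactivated) = 1 + 0.35·t(Dormant) + 0.25·t(Reactivated)
Solving: t(Dormant) = 3.4615, t(Reactivated) = 2.9487.
Expected months from Reactivated to Active: 2.9487.

2.9487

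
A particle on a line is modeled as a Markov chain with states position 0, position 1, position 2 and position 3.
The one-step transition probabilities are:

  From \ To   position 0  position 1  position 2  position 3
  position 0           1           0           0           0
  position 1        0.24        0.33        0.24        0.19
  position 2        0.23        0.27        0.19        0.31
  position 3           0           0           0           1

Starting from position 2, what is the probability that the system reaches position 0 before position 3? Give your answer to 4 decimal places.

0.4580

Let h(s) be the probability of absorption at position 0 starting from transient state s. Then h(position 0) = 1 and h(position 3) = 0. By first-step analysis:
h(position 1) = 0.24·1 + 0.33·h(position 1) + 0.24·h(position 2) + 0.19·0
h(position 2) = 0.23·1 + 0.27·h(position 1) + 0.19·h(position 2) + 0.31·0
Solving: h(position 1) = 0.5223, h(position 2) = 0.4580.
Starting from position 2, the probability is 0.4580.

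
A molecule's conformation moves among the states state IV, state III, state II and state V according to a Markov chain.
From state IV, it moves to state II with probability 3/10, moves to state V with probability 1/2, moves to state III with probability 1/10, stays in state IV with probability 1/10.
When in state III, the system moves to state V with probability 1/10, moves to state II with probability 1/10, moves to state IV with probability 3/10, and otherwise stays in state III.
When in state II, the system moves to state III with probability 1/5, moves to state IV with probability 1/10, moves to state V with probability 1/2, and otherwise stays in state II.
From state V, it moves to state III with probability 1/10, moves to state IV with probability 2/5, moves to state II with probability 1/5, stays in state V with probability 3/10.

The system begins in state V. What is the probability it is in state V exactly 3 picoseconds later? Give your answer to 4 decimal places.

Propagate the distribution vector 3 picoseconds from state V.
After 0 picoseconds: (0.0000, 0.0000, 0.0000, 1.0000)
After 1 picosecond: (0.4000, 0.1000, 0.2000, 0.3000)
After 2 picoseconds: (0.2100, 0.1600, 0.2300, 0.4000)
After 3 picoseconds: (0.2520, 0.1870, 0.2050, 0.3560)
P(in state V after 3 picoseconds) = 0.3560

0.3560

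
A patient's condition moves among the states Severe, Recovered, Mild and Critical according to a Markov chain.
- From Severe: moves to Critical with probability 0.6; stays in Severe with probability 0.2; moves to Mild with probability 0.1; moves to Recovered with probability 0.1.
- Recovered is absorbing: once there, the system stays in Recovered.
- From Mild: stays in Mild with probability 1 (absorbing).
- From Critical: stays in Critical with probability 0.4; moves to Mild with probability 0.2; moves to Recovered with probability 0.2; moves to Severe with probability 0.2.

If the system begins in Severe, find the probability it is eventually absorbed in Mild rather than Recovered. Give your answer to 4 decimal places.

0.5000

Let h(s) be the probability of absorption at Mild starting from transient state s. Then h(Mild) = 1 and h(Recovered) = 0. By first-step analysis:
h(Severe) = 0.2·h(Severe) + 0.1·0 + 0.1·1 + 0.6·h(Critical)
h(Critical) = 0.2·h(Severe) + 0.2·0 + 0.2·1 + 0.4·h(Critical)
Solving: h(Severe) = 0.5000, h(Critical) = 0.5000.
Starting from Severe, the probability is 0.5000.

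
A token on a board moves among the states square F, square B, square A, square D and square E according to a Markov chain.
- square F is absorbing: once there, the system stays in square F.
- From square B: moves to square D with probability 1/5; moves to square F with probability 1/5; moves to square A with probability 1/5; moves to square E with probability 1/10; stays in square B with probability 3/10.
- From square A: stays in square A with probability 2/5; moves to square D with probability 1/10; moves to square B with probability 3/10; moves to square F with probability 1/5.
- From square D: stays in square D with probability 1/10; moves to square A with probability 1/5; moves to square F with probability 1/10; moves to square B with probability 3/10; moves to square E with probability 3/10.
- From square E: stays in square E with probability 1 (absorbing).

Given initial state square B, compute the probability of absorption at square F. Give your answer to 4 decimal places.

0.6328

Let h(s) be the probability of absorption at square F starting from transient state s. Then h(square F) = 1 and h(square E) = 0. By first-step analysis:
h(square B) = 0.2·1 + 0.3·h(square B) + 0.2·h(square A) + 0.2·h(square D) + 0.1·0
h(square A) = 0.2·1 + 0.3·h(square B) + 0.4·h(square A) + 0.1·h(square D)
h(square D) = 0.1·1 + 0.3·h(square B) + 0.2·h(square A) + 0.1·h(square D) + 0.3·0
Solving: h(square B) = 0.6328, h(square A) = 0.7305, h(square D) = 0.4844.
Starting from square B, the probability is 0.6328.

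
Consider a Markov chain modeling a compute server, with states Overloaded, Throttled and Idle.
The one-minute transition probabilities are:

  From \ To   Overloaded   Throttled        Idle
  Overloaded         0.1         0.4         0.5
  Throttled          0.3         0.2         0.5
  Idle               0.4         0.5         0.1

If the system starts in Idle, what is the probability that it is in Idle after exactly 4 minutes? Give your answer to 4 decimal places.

0.3736

Propagate the distribution vector 4 minutes from Idle.
After 0 minutes: (0.0000, 0.0000, 1.0000)
After 1 minute: (0.4000, 0.5000, 0.1000)
After 2 minutes: (0.2300, 0.3100, 0.4600)
After 3 minutes: (0.3000, 0.3840, 0.3160)
After 4 minutes: (0.2716, 0.3548, 0.3736)
P(in Idle after 4 minutes) = 0.3736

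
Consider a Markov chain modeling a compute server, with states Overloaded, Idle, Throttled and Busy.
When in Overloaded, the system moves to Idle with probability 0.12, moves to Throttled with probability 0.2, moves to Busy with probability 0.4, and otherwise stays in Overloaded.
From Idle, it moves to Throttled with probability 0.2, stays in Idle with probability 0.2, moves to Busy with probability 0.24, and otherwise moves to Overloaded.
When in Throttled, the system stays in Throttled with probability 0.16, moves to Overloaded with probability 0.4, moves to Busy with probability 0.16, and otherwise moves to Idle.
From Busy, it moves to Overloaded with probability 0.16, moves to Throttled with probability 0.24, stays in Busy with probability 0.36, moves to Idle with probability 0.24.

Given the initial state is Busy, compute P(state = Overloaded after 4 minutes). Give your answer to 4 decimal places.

Propagate the distribution vector 4 minutes from Busy.
After 0 minutes: (0.0000, 0.0000, 0.0000, 1.0000)
After 1 minute: (0.1600, 0.2400, 0.2400, 0.3600)
After 2 minutes: (0.2848, 0.2208, 0.2048, 0.2896)
After 3 minutes: (0.2875, 0.2052, 0.2034, 0.3039)
After 4 minutes: (0.2843, 0.2054, 0.2040, 0.3062)
P(in Overloaded after 4 minutes) = 0.2843

0.2843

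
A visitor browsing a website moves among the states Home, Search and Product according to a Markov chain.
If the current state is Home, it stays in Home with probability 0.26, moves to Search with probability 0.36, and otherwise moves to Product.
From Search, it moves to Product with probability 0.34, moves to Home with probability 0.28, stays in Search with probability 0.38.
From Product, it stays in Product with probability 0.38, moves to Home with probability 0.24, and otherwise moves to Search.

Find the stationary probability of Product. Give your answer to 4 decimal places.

Let the stationary distribution be π with π = πP and π_1 + π_2 + π_3 = 1.
π_1 = 0.26·π_1 + 0.28·π_2 + 0.24·π_3
π_2 = 0.36·π_1 + 0.38·π_2 + 0.38·π_3
Solving with the normalization constraint gives π = (0.2602, 0.3748, 0.3650).
So the stationary probability of Product is 0.3650.

0.3650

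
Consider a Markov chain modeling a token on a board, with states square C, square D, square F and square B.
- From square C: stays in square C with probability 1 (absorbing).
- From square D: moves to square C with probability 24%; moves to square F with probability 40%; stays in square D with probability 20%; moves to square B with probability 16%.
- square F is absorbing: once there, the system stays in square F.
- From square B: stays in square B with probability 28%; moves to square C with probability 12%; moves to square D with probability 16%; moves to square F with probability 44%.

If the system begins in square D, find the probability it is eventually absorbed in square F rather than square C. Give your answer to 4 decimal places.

Let h(s) be the probability of absorption at square F starting from transient state s. Then h(square F) = 1 and h(square C) = 0. By first-step analysis:
h(square D) = 0.24·0 + 0.2·h(square D) + 0.4·1 + 0.16·h(square B)
h(square B) = 0.12·0 + 0.16·h(square D) + 0.44·1 + 0.28·h(square B)
Solving: h(square D) = 0.6512, h(square B) = 0.7558.
Starting from square D, the probability is 0.6512.

0.6512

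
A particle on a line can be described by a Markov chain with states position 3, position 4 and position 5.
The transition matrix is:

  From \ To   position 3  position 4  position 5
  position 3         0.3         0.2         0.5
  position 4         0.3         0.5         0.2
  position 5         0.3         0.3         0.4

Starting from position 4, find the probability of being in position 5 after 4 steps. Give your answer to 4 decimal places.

0.3612

Propagate the distribution vector 4 steps from position 4.
After 0 steps: (0.0000, 1.0000, 0.0000)
After 1 step: (0.3000, 0.5000, 0.2000)
After 2 steps: (0.3000, 0.3700, 0.3300)
After 3 steps: (0.3000, 0.3440, 0.3560)
After 4 steps: (0.3000, 0.3388, 0.3612)
P(in position 5 after 4 steps) = 0.3612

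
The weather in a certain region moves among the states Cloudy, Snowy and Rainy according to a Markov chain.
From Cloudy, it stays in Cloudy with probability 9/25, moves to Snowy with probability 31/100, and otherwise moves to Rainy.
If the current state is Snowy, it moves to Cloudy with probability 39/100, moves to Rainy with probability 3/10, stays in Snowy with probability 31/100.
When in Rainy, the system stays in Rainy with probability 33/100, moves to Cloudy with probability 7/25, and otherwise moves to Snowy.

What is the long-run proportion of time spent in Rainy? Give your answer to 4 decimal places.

0.3199

Let the stationary distribution be π with π = πP and π_1 + π_2 + π_3 = 1.
π_1 = 0.36·π_1 + 0.39·π_2 + 0.28·π_3
π_2 = 0.31·π_1 + 0.31·π_2 + 0.39·π_3
Solving with the normalization constraint gives π = (0.3445, 0.3356, 0.3199).
So the stationary probability of Rainy is 0.3199.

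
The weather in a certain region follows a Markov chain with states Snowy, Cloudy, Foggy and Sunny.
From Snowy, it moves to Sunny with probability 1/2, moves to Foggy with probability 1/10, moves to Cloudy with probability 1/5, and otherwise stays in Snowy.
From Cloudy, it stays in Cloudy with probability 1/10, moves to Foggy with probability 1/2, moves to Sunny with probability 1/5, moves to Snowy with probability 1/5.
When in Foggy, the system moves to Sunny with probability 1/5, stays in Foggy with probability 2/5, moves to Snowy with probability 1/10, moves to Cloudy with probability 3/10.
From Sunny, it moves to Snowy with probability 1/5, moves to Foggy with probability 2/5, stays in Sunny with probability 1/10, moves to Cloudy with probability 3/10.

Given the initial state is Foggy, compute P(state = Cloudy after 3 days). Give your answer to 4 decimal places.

Propagate the distribution vector 3 days from Foggy.
After 0 days: (0.0000, 0.0000, 1.0000, 0.0000)
After 1 day: (0.1000, 0.3000, 0.4000, 0.2000)
After 2 days: (0.1600, 0.2300, 0.4000, 0.2100)
After 3 days: (0.1600, 0.2380, 0.3750, 0.2270)
P(in Cloudy after 3 days) = 0.2380

0.2380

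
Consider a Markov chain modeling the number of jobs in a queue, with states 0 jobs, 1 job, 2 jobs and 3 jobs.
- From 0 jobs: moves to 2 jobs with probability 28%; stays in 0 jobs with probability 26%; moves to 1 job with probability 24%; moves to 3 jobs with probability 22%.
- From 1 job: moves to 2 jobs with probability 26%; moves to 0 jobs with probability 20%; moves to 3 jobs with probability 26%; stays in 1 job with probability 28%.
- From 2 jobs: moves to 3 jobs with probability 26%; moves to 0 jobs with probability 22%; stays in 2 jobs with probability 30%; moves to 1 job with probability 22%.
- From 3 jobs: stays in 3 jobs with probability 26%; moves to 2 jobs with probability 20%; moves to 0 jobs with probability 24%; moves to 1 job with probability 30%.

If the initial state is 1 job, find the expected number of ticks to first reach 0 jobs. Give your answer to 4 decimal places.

Let t(s) be the expected number of ticks to first reach 0 jobs from state s, with t(0 jobs) = 0. Conditioning on the first tick:
t(1 job) = 1 + 0.28·t(1 job) + 0.26·t(2 jobs) + 0.26·t(3 jobs)
t(2 jobs) = 1 + 0.22·t(1 job) + 0.3·t(2 jobs) + 0.26·t(3 jobs)
t(3 jobs) = 1 + 0.3·t(1 job) + 0.2·t(2 jobs) + 0.26·t(3 jobs)
Solving: t(1 job) = 4.6406, t(2 jobs) = 4.5439, t(3 jobs) = 4.4607.
Expected ticks from 1 job to 0 jobs: 4.6406.

4.6406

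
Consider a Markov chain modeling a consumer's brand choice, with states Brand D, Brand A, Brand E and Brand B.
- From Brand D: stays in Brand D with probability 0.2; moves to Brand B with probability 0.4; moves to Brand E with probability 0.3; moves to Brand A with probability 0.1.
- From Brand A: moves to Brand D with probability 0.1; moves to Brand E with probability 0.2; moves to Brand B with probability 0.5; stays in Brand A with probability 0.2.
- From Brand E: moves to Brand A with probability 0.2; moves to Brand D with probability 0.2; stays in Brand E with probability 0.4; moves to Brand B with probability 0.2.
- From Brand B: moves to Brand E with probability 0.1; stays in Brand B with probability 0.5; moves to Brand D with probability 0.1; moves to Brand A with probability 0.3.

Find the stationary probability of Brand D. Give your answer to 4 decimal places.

0.1349

Let the stationary distribution be π with π = πP and π_1 + π_2 + π_3 + π_4 = 1.
π_1 = 0.2·π_1 + 0.1·π_2 + 0.2·π_3 + 0.1·π_4
π_2 = 0.1·π_1 + 0.2·π_2 + 0.2·π_3 + 0.3·π_4
π_3 = 0.3·π_1 + 0.2·π_2 + 0.4·π_3 + 0.1·π_4
Solving with the normalization constraint gives π = (0.1349, 0.2287, 0.2141, 0.4223).
So the stationary probability of Brand D is 0.1349.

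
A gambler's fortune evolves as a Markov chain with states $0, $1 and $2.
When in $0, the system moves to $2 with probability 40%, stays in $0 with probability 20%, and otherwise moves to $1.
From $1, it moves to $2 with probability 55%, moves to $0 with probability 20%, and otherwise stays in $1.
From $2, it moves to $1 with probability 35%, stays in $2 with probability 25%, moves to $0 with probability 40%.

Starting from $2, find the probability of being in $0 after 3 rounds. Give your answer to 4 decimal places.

0.2830

Propagate the distribution vector 3 rounds from $2.
After 0 rounds: (0.0000, 0.0000, 1.0000)
After 1 round: (0.4000, 0.3500, 0.2500)
After 2 rounds: (0.2500, 0.3350, 0.4150)
After 3 rounds: (0.2830, 0.3290, 0.3880)
P(in $0 after 3 rounds) = 0.2830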